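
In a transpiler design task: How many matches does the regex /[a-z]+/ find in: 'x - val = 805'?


Pattern: /[a-z]+/ (identifiers)
Input: 'x - val = 805'
Scanning for matches:
  Match 1: 'x'
  Match 2: 'val'
Total matches: 2

2


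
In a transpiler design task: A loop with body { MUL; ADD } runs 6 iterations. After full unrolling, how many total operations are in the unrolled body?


Loop body operations: MUL, ADD (2 ops per iteration)
Unrolling 6 iterations:
  Iteration 1: MUL, ADD (2 ops)
  Iteration 2: MUL, ADD (2 ops)
  Iteration 3: MUL, ADD (2 ops)
  Iteration 4: MUL, ADD (2 ops)
  Iteration 5: MUL, ADD (2 ops)
  Iteration 6: MUL, ADD (2 ops)
Total: 6 iterations * 2 ops/iter = 12 operations

12


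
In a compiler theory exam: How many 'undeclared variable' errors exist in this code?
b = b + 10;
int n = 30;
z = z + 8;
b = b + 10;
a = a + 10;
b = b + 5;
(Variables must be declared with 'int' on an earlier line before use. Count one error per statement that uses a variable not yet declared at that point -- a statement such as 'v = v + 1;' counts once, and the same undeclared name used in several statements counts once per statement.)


Scanning code line by line:
  Line 1: use 'b' -> ERROR (undeclared)
  Line 2: declare 'n' -> declared = ['n']
  Line 3: use 'z' -> ERROR (undeclared)
  Line 4: use 'b' -> ERROR (undeclared)
  Line 5: use 'a' -> ERROR (undeclared)
  Line 6: use 'b' -> ERROR (undeclared)
Total undeclared variable errors: 5

5


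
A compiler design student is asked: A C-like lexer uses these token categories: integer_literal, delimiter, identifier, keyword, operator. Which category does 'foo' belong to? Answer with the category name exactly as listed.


Token: 'foo'
Checking categories:
  identifier: YES
  integer_literal: no
  operator: no
  keyword: no
  delimiter: no
Category: identifier

identifier


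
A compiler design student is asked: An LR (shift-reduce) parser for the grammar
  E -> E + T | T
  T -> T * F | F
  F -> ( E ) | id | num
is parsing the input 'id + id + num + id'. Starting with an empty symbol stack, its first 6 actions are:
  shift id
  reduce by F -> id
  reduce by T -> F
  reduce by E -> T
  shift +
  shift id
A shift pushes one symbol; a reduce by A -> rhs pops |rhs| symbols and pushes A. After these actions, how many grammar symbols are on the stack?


Tracking the symbol stack through each action:
  Action 1: shift 'id' : push -> stack = [id] (size 1)
  Action 2: reduce by F -> id : pop 1, push F -> stack = [F] (size 1)
  Action 3: reduce by T -> F : pop 1, push T -> stack = [T] (size 1)
  Action 4: reduce by E -> T : pop 1, push E -> stack = [E] (size 1)
  Action 5: shift '+' : push -> stack = [E, +] (size 2)
  Action 6: shift 'id' : push -> stack = [E, +, id] (size 3)
Final stack size: 3

3


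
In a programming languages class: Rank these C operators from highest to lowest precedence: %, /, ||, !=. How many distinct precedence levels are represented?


Looking up precedence for each operator:
  % -> precedence 6
  / -> precedence 6
  || -> precedence 1
  != -> precedence 3
Sorted highest to lowest: %, /, !=, ||
Distinct precedence values: [6, 3, 1]
Number of distinct levels: 3

3


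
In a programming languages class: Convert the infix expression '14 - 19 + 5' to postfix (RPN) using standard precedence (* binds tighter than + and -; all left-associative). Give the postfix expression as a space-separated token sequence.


Applying the shunting-yard algorithm:
  Operand 14 -> output
  Push '-' onto operator stack -> op-stack: [-]
  Operand 19 -> output
  See '+' (prec 1); top '-' (prec 1) >= it -> pop '-' to output
  Push '+' onto operator stack -> op-stack: [+]
  Operand 5 -> output
  End of input: pop '+' to output
Postfix result: 14 19 - 5 +

14 19 - 5 +


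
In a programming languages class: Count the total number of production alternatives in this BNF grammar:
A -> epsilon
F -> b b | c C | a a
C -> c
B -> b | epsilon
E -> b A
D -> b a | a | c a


Counting alternatives per rule:
  A: 1 alternative(s)
  F: 3 alternative(s)
  C: 1 alternative(s)
  B: 2 alternative(s)
  E: 1 alternative(s)
  D: 3 alternative(s)
Sum: 1 + 3 + 1 + 2 + 1 + 3 = 11

11


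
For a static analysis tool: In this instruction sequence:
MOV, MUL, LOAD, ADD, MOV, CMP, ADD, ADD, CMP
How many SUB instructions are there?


Scanning instruction sequence for SUB:
  Position 1: MOV
  Position 2: MUL
  Position 3: LOAD
  Position 4: ADD
  Position 5: MOV
  Position 6: CMP
  Position 7: ADD
  Position 8: ADD
  Position 9: CMP
Matches at positions: []
Total SUB count: 0

0


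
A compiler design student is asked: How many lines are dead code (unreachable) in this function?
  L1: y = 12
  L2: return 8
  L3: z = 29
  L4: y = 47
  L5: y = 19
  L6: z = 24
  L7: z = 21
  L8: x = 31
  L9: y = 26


Analyzing control flow:
  L1: reachable (before return)
  L2: reachable (return statement)
  L3: DEAD (after return at L2)
  L4: DEAD (after return at L2)
  L5: DEAD (after return at L2)
  L6: DEAD (after return at L2)
  L7: DEAD (after return at L2)
  L8: DEAD (after return at L2)
  L9: DEAD (after return at L2)
Return at L2, total lines = 9
Dead lines: L3 through L9
Count: 7

7


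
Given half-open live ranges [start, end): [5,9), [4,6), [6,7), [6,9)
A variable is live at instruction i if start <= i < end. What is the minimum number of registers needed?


Live ranges:
  Var0: [5, 9)
  Var1: [4, 6)
  Var2: [6, 7)
  Var3: [6, 9)
Sweep-line events (position, delta, active):
  pos=4 start -> active=1
  pos=5 start -> active=2
  pos=6 end -> active=1
  pos=6 start -> active=2
  pos=6 start -> active=3
  pos=7 end -> active=2
  pos=9 end -> active=1
  pos=9 end -> active=0
Maximum simultaneous active: 3
Minimum registers needed: 3

3


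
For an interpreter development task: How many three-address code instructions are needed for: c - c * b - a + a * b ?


Expression: c - c * b - a + a * b
Generating three-address code (respecting * over +/- precedence):
  Instruction 1: t1 = c * b
  Instruction 2: t2 = a * b
  Instruction 3: t3 = c - t1
  Instruction 4: t4 = t3 - a
  Instruction 5: t5 = t4 + t2
Total instructions: 5

5


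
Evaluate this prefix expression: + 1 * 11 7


Parsing prefix expression: + 1 * 11 7
Step 1: Innermost operation '* 11 7'
  11 * 7 = 77
Step 2: Outer operation '+ 1 [77]'
  1 + 77 = 78

78


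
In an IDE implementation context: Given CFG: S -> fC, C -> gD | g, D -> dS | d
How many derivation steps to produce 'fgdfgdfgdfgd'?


Grammar: S -> fC, C -> gD | g, D -> dS | d
Deriving 'fgdfgdfgdfgd':
Step 1: S -> fC => fC
Step 2: C -> gD => fgD
Step 3: D -> dS => fgdS
Step 4: S -> fC => fgdfC
Step 5: C -> gD => fgdfgD
Step 6: D -> dS => fgdfgdS
Step 7: S -> fC => fgdfgdfC
Step 8: C -> gD => fgdfgdfgD
Step 9: D -> dS => fgdfgdfgdS
Step 10: S -> fC => fgdfgdfgdfC
Step 11: C -> gD => fgdfgdfgdfgD
Step 12: D -> d => fgdfgdfgdfgd
Total derivation steps: 12

12


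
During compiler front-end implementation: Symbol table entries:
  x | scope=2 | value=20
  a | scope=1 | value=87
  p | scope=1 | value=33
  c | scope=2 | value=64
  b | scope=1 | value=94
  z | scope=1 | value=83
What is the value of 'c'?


Searching symbol table for 'c':
  x | scope=2 | value=20
  a | scope=1 | value=87
  p | scope=1 | value=33
  c | scope=2 | value=64 <- MATCH
  b | scope=1 | value=94
  z | scope=1 | value=83
Found 'c' at scope 2 with value 64

64


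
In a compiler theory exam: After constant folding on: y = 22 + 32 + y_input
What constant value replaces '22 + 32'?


Identifying constant sub-expression:
  Original: y = 22 + 32 + y_input
  22 and 32 are both compile-time constants
  Evaluating: 22 + 32 = 54
  After folding: y = 54 + y_input

54


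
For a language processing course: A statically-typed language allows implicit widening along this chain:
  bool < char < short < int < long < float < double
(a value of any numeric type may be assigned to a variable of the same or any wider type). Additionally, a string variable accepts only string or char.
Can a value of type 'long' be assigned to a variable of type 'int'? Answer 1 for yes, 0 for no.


Target variable type: int
Source value type: long
Numeric ranks: long=4, int=3
Widening allowed iff rank(source) <= rank(target): 4 <= 3? No
Result: 0

0


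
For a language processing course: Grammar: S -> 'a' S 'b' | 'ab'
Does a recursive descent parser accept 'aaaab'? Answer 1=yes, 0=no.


Grammar accepts strings of the form a^n b^n (n >= 1)
Word: 'aaaab'
Counting: 4 a's and 1 b's
Check: 4 == 1? No
Mismatch: a-count != b-count
Rejected

0


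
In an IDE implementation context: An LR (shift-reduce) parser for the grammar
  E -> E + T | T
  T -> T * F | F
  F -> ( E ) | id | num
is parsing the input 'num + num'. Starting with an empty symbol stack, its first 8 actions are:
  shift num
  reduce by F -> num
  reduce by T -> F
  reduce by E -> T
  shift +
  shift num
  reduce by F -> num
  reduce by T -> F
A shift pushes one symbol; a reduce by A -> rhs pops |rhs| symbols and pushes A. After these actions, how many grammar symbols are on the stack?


Tracking the symbol stack through each action:
  Action 1: shift 'num' : push -> stack = [num] (size 1)
  Action 2: reduce by F -> num : pop 1, push F -> stack = [F] (size 1)
  Action 3: reduce by T -> F : pop 1, push T -> stack = [T] (size 1)
  Action 4: reduce by E -> T : pop 1, push E -> stack = [E] (size 1)
  Action 5: shift '+' : push -> stack = [E, +] (size 2)
  Action 6: shift 'num' : push -> stack = [E, +, num] (size 3)
  Action 7: reduce by F -> num : pop 1, push F -> stack = [E, +, F] (size 3)
  Action 8: reduce by T -> F : pop 1, push T -> stack = [E, +, T] (size 3)
Final stack size: 3

3


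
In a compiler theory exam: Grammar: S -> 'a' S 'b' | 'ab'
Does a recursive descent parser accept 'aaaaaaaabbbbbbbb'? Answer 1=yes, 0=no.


Grammar accepts strings of the form a^n b^n (n >= 1)
Word: 'aaaaaaaabbbbbbbb'
Counting: 8 a's and 8 b's
Check: 8 == 8? Yes
Derivation (S -> aSb applied 7 time(s), then S -> ab): S => aSb => aaSbb => aaaSbbb => aaaaSbbbb => aaaaaSbbbbb => aaaaaaSbbbbbb => aaaaaaaSbbbbbbb => aaaaaaaabbbbbbbb
Accepted

1


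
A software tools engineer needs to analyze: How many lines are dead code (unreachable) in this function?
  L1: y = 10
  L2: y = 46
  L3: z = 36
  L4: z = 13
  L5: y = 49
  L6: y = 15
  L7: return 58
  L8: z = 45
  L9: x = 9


Analyzing control flow:
  L1: reachable (before return)
  L2: reachable (before return)
  L3: reachable (before return)
  L4: reachable (before return)
  L5: reachable (before return)
  L6: reachable (before return)
  L7: reachable (return statement)
  L8: DEAD (after return at L7)
  L9: DEAD (after return at L7)
Return at L7, total lines = 9
Dead lines: L8 through L9
Count: 2

2


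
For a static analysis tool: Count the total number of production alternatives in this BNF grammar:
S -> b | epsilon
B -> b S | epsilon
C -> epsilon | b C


Counting alternatives per rule:
  S: 2 alternative(s)
  B: 2 alternative(s)
  C: 2 alternative(s)
Sum: 2 + 2 + 2 = 6

6


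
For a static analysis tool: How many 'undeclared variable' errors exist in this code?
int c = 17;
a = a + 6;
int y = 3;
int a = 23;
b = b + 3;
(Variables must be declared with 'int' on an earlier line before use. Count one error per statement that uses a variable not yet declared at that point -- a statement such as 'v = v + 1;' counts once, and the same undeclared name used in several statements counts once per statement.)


Scanning code line by line:
  Line 1: declare 'c' -> declared = ['c']
  Line 2: use 'a' -> ERROR (undeclared)
  Line 3: declare 'y' -> declared = ['c', 'y']
  Line 4: declare 'a' -> declared = ['a', 'c', 'y']
  Line 5: use 'b' -> ERROR (undeclared)
Total undeclared variable errors: 2

2


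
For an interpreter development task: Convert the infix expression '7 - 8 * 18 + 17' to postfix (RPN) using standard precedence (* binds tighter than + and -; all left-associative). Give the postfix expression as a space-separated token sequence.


Applying the shunting-yard algorithm:
  Operand 7 -> output
  Push '-' onto operator stack -> op-stack: [-]
  Operand 8 -> output
  Push '*' onto operator stack -> op-stack: [-, *]
  Operand 18 -> output
  See '+' (prec 1); top '*' (prec 2) >= it -> pop '*' to output
  See '+' (prec 1); top '-' (prec 1) >= it -> pop '-' to output
  Push '+' onto operator stack -> op-stack: [+]
  Operand 17 -> output
  End of input: pop '+' to output
Postfix result: 7 8 18 * - 17 +

7 8 18 * - 17 +


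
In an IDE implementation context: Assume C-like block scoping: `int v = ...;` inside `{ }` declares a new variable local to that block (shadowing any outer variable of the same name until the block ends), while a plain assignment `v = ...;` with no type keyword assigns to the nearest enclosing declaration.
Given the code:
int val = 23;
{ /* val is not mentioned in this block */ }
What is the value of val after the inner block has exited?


Analyzing scoping rules:
Outer scope: declares val = 23
Inner block: val is neither redeclared nor assigned -> unchanged
After the block -> 23
Result: 23

23


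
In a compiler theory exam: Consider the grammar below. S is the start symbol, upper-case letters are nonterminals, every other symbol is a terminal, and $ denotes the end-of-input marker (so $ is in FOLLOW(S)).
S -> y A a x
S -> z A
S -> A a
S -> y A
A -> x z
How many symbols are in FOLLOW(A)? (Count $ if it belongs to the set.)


S is the start symbol and does not occur in any rule body, so FOLLOW(S) = {$}.
Examining every occurrence of A in a rule body:
  S -> y A a x : A is followed by terminal 'a' -> add 'a'
  S -> z A : A is at the right end -> add FOLLOW(S) = {$}
  S -> A a : A is followed by terminal 'a' -> add 'a' (already in the set)
  S -> y A : A is at the right end -> add FOLLOW(S) = {$} (already in the set)
  A -> x z : A does not occur in the body -> contributes nothing
FOLLOW(A) = {a, $}
Count: 2

2


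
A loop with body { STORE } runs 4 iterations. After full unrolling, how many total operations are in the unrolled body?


Loop body operations: STORE (1 op per iteration)
Unrolling 4 iterations:
  Iteration 1: STORE (1 ops)
  Iteration 2: STORE (1 ops)
  Iteration 3: STORE (1 ops)
  Iteration 4: STORE (1 ops)
Total: 4 iterations * 1 ops/iter = 4 operations

4


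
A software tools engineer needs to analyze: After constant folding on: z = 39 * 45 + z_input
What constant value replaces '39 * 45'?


Identifying constant sub-expression:
  Original: z = 39 * 45 + z_input
  39 and 45 are both compile-time constants
  Evaluating: 39 * 45 = 1755
  After folding: z = 1755 + z_input

1755


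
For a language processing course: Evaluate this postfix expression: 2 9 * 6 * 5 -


Processing tokens left to right:
Push 2, Push 9
Pop 2 and 9, compute 2 * 9 = 18, push 18
Push 6
Pop 18 and 6, compute 18 * 6 = 108, push 108
Push 5
Pop 108 and 5, compute 108 - 5 = 103, push 103
Stack result: 103

103


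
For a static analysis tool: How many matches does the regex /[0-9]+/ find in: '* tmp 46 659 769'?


Pattern: /[0-9]+/ (int literals)
Input: '* tmp 46 659 769'
Scanning for matches:
  Match 1: '46'
  Match 2: '659'
  Match 3: '769'
Total matches: 3

3


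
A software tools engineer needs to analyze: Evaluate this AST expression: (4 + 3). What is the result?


Expression: (4 + 3)
Evaluating step by step:
  4 + 3 = 7
Result: 7

7


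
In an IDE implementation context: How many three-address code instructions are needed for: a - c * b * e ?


Expression: a - c * b * e
Generating three-address code (respecting * over +/- precedence):
  Instruction 1: t1 = c * b
  Instruction 2: t2 = t1 * e
  Instruction 3: t3 = a - t2
Total instructions: 3

3


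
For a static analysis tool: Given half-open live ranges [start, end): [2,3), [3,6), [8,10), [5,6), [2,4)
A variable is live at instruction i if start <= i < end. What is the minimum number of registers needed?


Live ranges:
  Var0: [2, 3)
  Var1: [3, 6)
  Var2: [8, 10)
  Var3: [5, 6)
  Var4: [2, 4)
Sweep-line events (position, delta, active):
  pos=2 start -> active=1
  pos=2 start -> active=2
  pos=3 end -> active=1
  pos=3 start -> active=2
  pos=4 end -> active=1
  pos=5 start -> active=2
  pos=6 end -> active=1
  pos=6 end -> active=0
  pos=8 start -> active=1
  pos=10 end -> active=0
Maximum simultaneous active: 2
Minimum registers needed: 2

2


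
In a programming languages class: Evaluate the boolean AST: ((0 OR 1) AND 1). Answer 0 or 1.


Step 1: Evaluate inner node
  0 OR 1 = 1
Step 2: Evaluate root node
  1 AND 1 = 1

1


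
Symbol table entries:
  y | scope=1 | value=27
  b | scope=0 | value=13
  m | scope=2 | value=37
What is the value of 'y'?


Searching symbol table for 'y':
  y | scope=1 | value=27 <- MATCH
  b | scope=0 | value=13
  m | scope=2 | value=37
Found 'y' at scope 1 with value 27

27


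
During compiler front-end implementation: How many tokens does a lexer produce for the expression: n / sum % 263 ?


Scanning 'n / sum % 263'
Token 1: 'n' -> identifier
Token 2: '/' -> operator
Token 3: 'sum' -> identifier
Token 4: '%' -> operator
Token 5: '263' -> integer_literal
Total tokens: 5

5


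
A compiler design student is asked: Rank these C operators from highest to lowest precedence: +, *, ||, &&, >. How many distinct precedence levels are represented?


Looking up precedence for each operator:
  + -> precedence 5
  * -> precedence 6
  || -> precedence 1
  && -> precedence 2
  > -> precedence 4
Sorted highest to lowest: *, +, >, &&, ||
Distinct precedence values: [6, 5, 4, 2, 1]
Number of distinct levels: 5

5


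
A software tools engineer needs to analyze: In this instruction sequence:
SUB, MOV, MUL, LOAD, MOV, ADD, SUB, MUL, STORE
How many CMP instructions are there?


Scanning instruction sequence for CMP:
  Position 1: SUB
  Position 2: MOV
  Position 3: MUL
  Position 4: LOAD
  Position 5: MOV
  Position 6: ADD
  Position 7: SUB
  Position 8: MUL
  Position 9: STORE
Matches at positions: []
Total CMP count: 0

0


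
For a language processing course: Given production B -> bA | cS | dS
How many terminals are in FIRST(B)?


Production: B -> bA | cS | dS
Examining each alternative for leading terminals:
  B -> bA : first terminal = 'b'
  B -> cS : first terminal = 'c'
  B -> dS : first terminal = 'd'
FIRST(B) = {b, c, d}
Count: 3

3


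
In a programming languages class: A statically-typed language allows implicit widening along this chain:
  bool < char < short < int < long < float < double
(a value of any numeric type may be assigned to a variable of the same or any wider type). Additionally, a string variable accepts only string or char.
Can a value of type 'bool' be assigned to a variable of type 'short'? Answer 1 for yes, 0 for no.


Target variable type: short
Source value type: bool
Numeric ranks: bool=0, short=2
Widening allowed iff rank(source) <= rank(target): 0 <= 2? Yes
Result: 1

1


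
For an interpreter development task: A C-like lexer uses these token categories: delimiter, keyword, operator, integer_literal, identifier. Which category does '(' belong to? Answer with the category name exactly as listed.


Token: '('
Checking categories:
  identifier: no
  integer_literal: no
  operator: no
  keyword: no
  delimiter: YES
Category: delimiter

delimiter


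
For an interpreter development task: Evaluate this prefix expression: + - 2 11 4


Parsing prefix expression: + - 2 11 4
Step 1: Innermost operation '- 2 11'
  2 - 11 = -9
Step 2: Outer operation '+ [-9] 4'
  -9 + 4 = -5

-5


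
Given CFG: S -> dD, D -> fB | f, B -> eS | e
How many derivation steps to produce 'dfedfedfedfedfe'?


Grammar: S -> dD, D -> fB | f, B -> eS | e
Deriving 'dfedfedfedfedfe':
Step 1: S -> dD => dD
Step 2: D -> fB => dfB
Step 3: B -> eS => dfeS
Step 4: S -> dD => dfedD
Step 5: D -> fB => dfedfB
Step 6: B -> eS => dfedfeS
Step 7: S -> dD => dfedfedD
Step 8: D -> fB => dfedfedfB
Step 9: B -> eS => dfedfedfeS
Step 10: S -> dD => dfedfedfedD
Step 11: D -> fB => dfedfedfedfB
Step 12: B -> eS => dfedfedfedfeS
Step 13: S -> dD => dfedfedfedfedD
Step 14: D -> fB => dfedfedfedfedfB
Step 15: B -> e => dfedfedfedfedfe
Total derivation steps: 15

15


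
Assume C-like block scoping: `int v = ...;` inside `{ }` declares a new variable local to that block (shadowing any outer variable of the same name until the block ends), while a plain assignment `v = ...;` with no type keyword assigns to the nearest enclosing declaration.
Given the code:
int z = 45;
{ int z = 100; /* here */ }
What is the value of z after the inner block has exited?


Analyzing scoping rules:
Outer scope: declares z = 45
Inner block: 'int z = 100;' declares a NEW z that shadows the outer one
When the block exits the inner z goes out of scope; the outer z was never modified -> 45
Result: 45

45


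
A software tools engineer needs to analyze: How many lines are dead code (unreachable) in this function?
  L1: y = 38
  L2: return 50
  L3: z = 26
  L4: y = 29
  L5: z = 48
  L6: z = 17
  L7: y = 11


Analyzing control flow:
  L1: reachable (before return)
  L2: reachable (return statement)
  L3: DEAD (after return at L2)
  L4: DEAD (after return at L2)
  L5: DEAD (after return at L2)
  L6: DEAD (after return at L2)
  L7: DEAD (after return at L2)
Return at L2, total lines = 7
Dead lines: L3 through L7
Count: 5

5


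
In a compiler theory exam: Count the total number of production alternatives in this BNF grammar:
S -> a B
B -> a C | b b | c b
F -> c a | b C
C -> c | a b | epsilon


Counting alternatives per rule:
  S: 1 alternative(s)
  B: 3 alternative(s)
  F: 2 alternative(s)
  C: 3 alternative(s)
Sum: 1 + 3 + 2 + 3 = 9

9


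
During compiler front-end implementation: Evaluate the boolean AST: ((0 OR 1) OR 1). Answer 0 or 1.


Step 1: Evaluate inner node
  0 OR 1 = 1
Step 2: Evaluate root node
  1 OR 1 = 1

1


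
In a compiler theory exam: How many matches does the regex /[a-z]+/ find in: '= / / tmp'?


Pattern: /[a-z]+/ (identifiers)
Input: '= / / tmp'
Scanning for matches:
  Match 1: 'tmp'
Total matches: 1

1


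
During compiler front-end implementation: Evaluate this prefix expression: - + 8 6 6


Parsing prefix expression: - + 8 6 6
Step 1: Innermost operation '+ 8 6'
  8 + 6 = 14
Step 2: Outer operation '- [14] 6'
  14 - 6 = 8

8


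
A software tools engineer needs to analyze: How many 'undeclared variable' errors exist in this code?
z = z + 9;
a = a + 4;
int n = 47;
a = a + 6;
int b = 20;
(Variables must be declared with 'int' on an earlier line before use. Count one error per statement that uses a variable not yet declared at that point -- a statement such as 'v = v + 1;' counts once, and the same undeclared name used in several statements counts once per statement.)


Scanning code line by line:
  Line 1: use 'z' -> ERROR (undeclared)
  Line 2: use 'a' -> ERROR (undeclared)
  Line 3: declare 'n' -> declared = ['n']
  Line 4: use 'a' -> ERROR (undeclared)
  Line 5: declare 'b' -> declared = ['b', 'n']
Total undeclared variable errors: 3

3


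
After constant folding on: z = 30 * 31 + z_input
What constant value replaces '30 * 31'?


Identifying constant sub-expression:
  Original: z = 30 * 31 + z_input
  30 and 31 are both compile-time constants
  Evaluating: 30 * 31 = 930
  After folding: z = 930 + z_input

930


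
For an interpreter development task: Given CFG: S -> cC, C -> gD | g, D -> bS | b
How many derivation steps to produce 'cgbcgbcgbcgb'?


Grammar: S -> cC, C -> gD | g, D -> bS | b
Deriving 'cgbcgbcgbcgb':
Step 1: S -> cC => cC
Step 2: C -> gD => cgD
Step 3: D -> bS => cgbS
Step 4: S -> cC => cgbcC
Step 5: C -> gD => cgbcgD
Step 6: D -> bS => cgbcgbS
Step 7: S -> cC => cgbcgbcC
Step 8: C -> gD => cgbcgbcgD
Step 9: D -> bS => cgbcgbcgbS
Step 10: S -> cC => cgbcgbcgbcC
Step 11: C -> gD => cgbcgbcgbcgD
Step 12: D -> b => cgbcgbcgbcgb
Total derivation steps: 12

12


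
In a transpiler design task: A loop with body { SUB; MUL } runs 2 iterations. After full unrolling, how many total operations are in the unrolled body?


Loop body operations: SUB, MUL (2 ops per iteration)
Unrolling 2 iterations:
  Iteration 1: SUB, MUL (2 ops)
  Iteration 2: SUB, MUL (2 ops)
Total: 2 iterations * 2 ops/iter = 4 operations

4


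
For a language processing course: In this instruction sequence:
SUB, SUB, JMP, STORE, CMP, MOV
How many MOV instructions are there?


Scanning instruction sequence for MOV:
  Position 1: SUB
  Position 2: SUB
  Position 3: JMP
  Position 4: STORE
  Position 5: CMP
  Position 6: MOV <- MATCH
Matches at positions: [6]
Total MOV count: 1

1


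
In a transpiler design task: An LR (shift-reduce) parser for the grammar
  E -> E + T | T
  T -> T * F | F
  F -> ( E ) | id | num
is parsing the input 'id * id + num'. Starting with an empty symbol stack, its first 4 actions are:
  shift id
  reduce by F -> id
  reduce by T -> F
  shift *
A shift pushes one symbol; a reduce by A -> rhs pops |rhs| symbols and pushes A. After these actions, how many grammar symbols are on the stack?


Tracking the symbol stack through each action:
  Action 1: shift 'id' : push -> stack = [id] (size 1)
  Action 2: reduce by F -> id : pop 1, push F -> stack = [F] (size 1)
  Action 3: reduce by T -> F : pop 1, push T -> stack = [T] (size 1)
  Action 4: shift '*' : push -> stack = [T, *] (size 2)
Final stack size: 2

2


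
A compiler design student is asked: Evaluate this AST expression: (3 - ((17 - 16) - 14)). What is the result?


Expression: (3 - ((17 - 16) - 14))
Evaluating step by step:
  17 - 16 = 1
  1 - 14 = -13
  3 - -13 = 16
Result: 16

16


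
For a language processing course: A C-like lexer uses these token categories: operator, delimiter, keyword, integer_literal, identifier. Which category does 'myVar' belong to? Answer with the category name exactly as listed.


Token: 'myVar'
Checking categories:
  identifier: YES
  integer_literal: no
  operator: no
  keyword: no
  delimiter: no
Category: identifier

identifier


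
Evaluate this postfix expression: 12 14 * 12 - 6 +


Processing tokens left to right:
Push 12, Push 14
Pop 12 and 14, compute 12 * 14 = 168, push 168
Push 12
Pop 168 and 12, compute 168 - 12 = 156, push 156
Push 6
Pop 156 and 6, compute 156 + 6 = 162, push 162
Stack result: 162

162


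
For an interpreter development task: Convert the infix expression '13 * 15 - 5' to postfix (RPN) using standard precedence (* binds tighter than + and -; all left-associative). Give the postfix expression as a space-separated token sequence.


Applying the shunting-yard algorithm:
  Operand 13 -> output
  Push '*' onto operator stack -> op-stack: [*]
  Operand 15 -> output
  See '-' (prec 1); top '*' (prec 2) >= it -> pop '*' to output
  Push '-' onto operator stack -> op-stack: [-]
  Operand 5 -> output
  End of input: pop '-' to output
Postfix result: 13 15 * 5 -

13 15 * 5 -


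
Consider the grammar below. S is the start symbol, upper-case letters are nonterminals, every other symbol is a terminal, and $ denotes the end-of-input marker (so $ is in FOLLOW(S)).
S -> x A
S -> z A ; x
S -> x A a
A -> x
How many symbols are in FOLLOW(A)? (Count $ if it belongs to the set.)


S is the start symbol and does not occur in any rule body, so FOLLOW(S) = {$}.
Examining every occurrence of A in a rule body:
  S -> x A : A is at the right end -> add FOLLOW(S) = {$}
  S -> z A ; x : A is followed by terminal ';' -> add ';'
  S -> x A a : A is followed by terminal 'a' -> add 'a'
  A -> x : A does not occur in the body -> contributes nothing
FOLLOW(A) = {;, a, $}
Count: 3

3


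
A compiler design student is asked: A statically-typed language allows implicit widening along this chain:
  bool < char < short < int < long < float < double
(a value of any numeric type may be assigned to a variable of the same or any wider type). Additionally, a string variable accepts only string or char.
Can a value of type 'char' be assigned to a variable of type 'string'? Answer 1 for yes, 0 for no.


Target variable type: string
Source value type: char
Rule: string accepts only {string, char}
  source 'char' in {string, char}? Yes
Result: 1

1


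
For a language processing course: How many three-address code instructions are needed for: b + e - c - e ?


Expression: b + e - c - e
Generating three-address code (respecting * over +/- precedence):
  Instruction 1: t1 = b + e
  Instruction 2: t2 = t1 - c
  Instruction 3: t3 = t2 - e
Total instructions: 3

3


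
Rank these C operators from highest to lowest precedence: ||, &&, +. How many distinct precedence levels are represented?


Looking up precedence for each operator:
  || -> precedence 1
  && -> precedence 2
  + -> precedence 5
Sorted highest to lowest: +, &&, ||
Distinct precedence values: [5, 2, 1]
Number of distinct levels: 3

3


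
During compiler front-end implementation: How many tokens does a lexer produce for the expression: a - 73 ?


Scanning 'a - 73'
Token 1: 'a' -> identifier
Token 2: '-' -> operator
Token 3: '73' -> integer_literal
Total tokens: 3

3


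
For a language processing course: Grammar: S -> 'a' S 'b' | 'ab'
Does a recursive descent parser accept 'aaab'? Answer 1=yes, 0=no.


Grammar accepts strings of the form a^n b^n (n >= 1)
Word: 'aaab'
Counting: 3 a's and 1 b's
Check: 3 == 1? No
Mismatch: a-count != b-count
Rejected

0


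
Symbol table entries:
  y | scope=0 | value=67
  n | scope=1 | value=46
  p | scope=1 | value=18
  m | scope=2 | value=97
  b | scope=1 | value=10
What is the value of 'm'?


Searching symbol table for 'm':
  y | scope=0 | value=67
  n | scope=1 | value=46
  p | scope=1 | value=18
  m | scope=2 | value=97 <- MATCH
  b | scope=1 | value=10
Found 'm' at scope 2 with value 97

97


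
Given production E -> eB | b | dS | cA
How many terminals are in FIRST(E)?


Production: E -> eB | b | dS | cA
Examining each alternative for leading terminals:
  E -> eB : first terminal = 'e'
  E -> b : first terminal = 'b'
  E -> dS : first terminal = 'd'
  E -> cA : first terminal = 'c'
FIRST(E) = {b, c, d, e}
Count: 4

4


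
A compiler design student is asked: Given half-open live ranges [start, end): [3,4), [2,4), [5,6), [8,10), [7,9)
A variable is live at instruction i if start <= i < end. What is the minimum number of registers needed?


Live ranges:
  Var0: [3, 4)
  Var1: [2, 4)
  Var2: [5, 6)
  Var3: [8, 10)
  Var4: [7, 9)
Sweep-line events (position, delta, active):
  pos=2 start -> active=1
  pos=3 start -> active=2
  pos=4 end -> active=1
  pos=4 end -> active=0
  pos=5 start -> active=1
  pos=6 end -> active=0
  pos=7 start -> active=1
  pos=8 start -> active=2
  pos=9 end -> active=1
  pos=10 end -> active=0
Maximum simultaneous active: 2
Minimum registers needed: 2

2


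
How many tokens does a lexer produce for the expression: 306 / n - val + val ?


Scanning '306 / n - val + val'
Token 1: '306' -> integer_literal
Token 2: '/' -> operator
Token 3: 'n' -> identifier
Token 4: '-' -> operator
Token 5: 'val' -> identifier
Token 6: '+' -> operator
Token 7: 'val' -> identifier
Total tokens: 7

7


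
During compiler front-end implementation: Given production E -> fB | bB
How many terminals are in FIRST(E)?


Production: E -> fB | bB
Examining each alternative for leading terminals:
  E -> fB : first terminal = 'f'
  E -> bB : first terminal = 'b'
FIRST(E) = {b, f}
Count: 2

2


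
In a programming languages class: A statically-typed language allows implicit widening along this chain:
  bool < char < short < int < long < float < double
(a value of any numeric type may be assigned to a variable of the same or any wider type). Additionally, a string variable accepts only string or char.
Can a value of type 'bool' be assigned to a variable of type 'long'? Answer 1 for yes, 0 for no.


Target variable type: long
Source value type: bool
Numeric ranks: bool=0, long=4
Widening allowed iff rank(source) <= rank(target): 0 <= 4? Yes
Result: 1

1


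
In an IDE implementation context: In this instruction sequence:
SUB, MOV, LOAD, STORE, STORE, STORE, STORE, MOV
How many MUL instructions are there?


Scanning instruction sequence for MUL:
  Position 1: SUB
  Position 2: MOV
  Position 3: LOAD
  Position 4: STORE
  Position 5: STORE
  Position 6: STORE
  Position 7: STORE
  Position 8: MOV
Matches at positions: []
Total MUL count: 0

0


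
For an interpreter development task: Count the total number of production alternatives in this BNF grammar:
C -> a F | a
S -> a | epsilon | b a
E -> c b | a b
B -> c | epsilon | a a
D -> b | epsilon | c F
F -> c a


Counting alternatives per rule:
  C: 2 alternative(s)
  S: 3 alternative(s)
  E: 2 alternative(s)
  B: 3 alternative(s)
  D: 3 alternative(s)
  F: 1 alternative(s)
Sum: 2 + 3 + 2 + 3 + 3 + 1 = 14

14


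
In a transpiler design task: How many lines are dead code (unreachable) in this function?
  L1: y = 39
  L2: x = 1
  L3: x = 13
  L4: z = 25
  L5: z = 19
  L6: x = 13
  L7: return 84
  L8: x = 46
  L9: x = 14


Analyzing control flow:
  L1: reachable (before return)
  L2: reachable (before return)
  L3: reachable (before return)
  L4: reachable (before return)
  L5: reachable (before return)
  L6: reachable (before return)
  L7: reachable (return statement)
  L8: DEAD (after return at L7)
  L9: DEAD (after return at L7)
Return at L7, total lines = 9
Dead lines: L8 through L9
Count: 2

2


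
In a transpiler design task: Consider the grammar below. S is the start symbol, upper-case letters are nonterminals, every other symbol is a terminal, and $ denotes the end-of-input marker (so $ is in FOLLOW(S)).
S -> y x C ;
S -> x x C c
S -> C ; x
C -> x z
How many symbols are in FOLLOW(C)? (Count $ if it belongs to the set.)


S is the start symbol and does not occur in any rule body, so FOLLOW(S) = {$}.
Examining every occurrence of C in a rule body:
  S -> y x C ; : C is followed by terminal ';' -> add ';'
  S -> x x C c : C is followed by terminal 'c' -> add 'c'
  S -> C ; x : C is followed by terminal ';' -> add ';' (already in the set)
  C -> x z : C does not occur in the body -> contributes nothing
FOLLOW(C) = {;, c}
Count: 2

2


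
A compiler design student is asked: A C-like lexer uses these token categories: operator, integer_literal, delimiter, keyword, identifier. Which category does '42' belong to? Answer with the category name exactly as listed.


Token: '42'
Checking categories:
  identifier: no
  integer_literal: YES
  operator: no
  keyword: no
  delimiter: no
Category: integer_literal

integer_literal


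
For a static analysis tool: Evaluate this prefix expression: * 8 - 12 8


Parsing prefix expression: * 8 - 12 8
Step 1: Innermost operation '- 12 8'
  12 - 8 = 4
Step 2: Outer operation '* 8 [4]'
  8 * 4 = 32

32


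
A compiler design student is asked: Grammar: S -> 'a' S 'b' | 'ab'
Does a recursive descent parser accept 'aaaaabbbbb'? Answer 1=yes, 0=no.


Grammar accepts strings of the form a^n b^n (n >= 1)
Word: 'aaaaabbbbb'
Counting: 5 a's and 5 b's
Check: 5 == 5? Yes
Derivation (S -> aSb applied 4 time(s), then S -> ab): S => aSb => aaSbb => aaaSbbb => aaaaSbbbb => aaaaabbbbb
Accepted

1


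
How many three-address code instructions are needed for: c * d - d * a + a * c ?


Expression: c * d - d * a + a * c
Generating three-address code (respecting * over +/- precedence):
  Instruction 1: t1 = c * d
  Instruction 2: t2 = d * a
  Instruction 3: t3 = a * c
  Instruction 4: t4 = t1 - t2
  Instruction 5: t5 = t4 + t3
Total instructions: 5

5


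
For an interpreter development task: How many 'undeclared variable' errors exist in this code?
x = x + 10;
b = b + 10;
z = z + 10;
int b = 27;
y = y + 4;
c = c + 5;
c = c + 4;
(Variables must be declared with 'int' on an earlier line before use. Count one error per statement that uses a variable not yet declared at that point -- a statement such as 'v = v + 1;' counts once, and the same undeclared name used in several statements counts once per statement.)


Scanning code line by line:
  Line 1: use 'x' -> ERROR (undeclared)
  Line 2: use 'b' -> ERROR (undeclared)
  Line 3: use 'z' -> ERROR (undeclared)
  Line 4: declare 'b' -> declared = ['b']
  Line 5: use 'y' -> ERROR (undeclared)
  Line 6: use 'c' -> ERROR (undeclared)
  Line 7: use 'c' -> ERROR (undeclared)
Total undeclared variable errors: 6

6


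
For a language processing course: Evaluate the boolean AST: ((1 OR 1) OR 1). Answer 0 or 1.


Step 1: Evaluate inner node
  1 OR 1 = 1
Step 2: Evaluate root node
  1 OR 1 = 1

1


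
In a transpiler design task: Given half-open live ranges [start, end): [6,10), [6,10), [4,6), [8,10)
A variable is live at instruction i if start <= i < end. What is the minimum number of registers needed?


Live ranges:
  Var0: [6, 10)
  Var1: [6, 10)
  Var2: [4, 6)
  Var3: [8, 10)
Sweep-line events (position, delta, active):
  pos=4 start -> active=1
  pos=6 end -> active=0
  pos=6 start -> active=1
  pos=6 start -> active=2
  pos=8 start -> active=3
  pos=10 end -> active=2
  pos=10 end -> active=1
  pos=10 end -> active=0
Maximum simultaneous active: 3
Minimum registers needed: 3

3


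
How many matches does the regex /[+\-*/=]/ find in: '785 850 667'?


Pattern: /[+\-*/=]/ (operators)
Input: '785 850 667'
Scanning for matches:
Total matches: 0

0


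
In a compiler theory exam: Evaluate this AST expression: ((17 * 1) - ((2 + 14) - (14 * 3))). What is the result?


Expression: ((17 * 1) - ((2 + 14) - (14 * 3)))
Evaluating step by step:
  17 * 1 = 17
  2 + 14 = 16
  14 * 3 = 42
  16 - 42 = -26
  17 - -26 = 43
Result: 43

43


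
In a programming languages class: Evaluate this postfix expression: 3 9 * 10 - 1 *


Processing tokens left to right:
Push 3, Push 9
Pop 3 and 9, compute 3 * 9 = 27, push 27
Push 10
Pop 27 and 10, compute 27 - 10 = 17, push 17
Push 1
Pop 17 and 1, compute 17 * 1 = 17, push 17
Stack result: 17

17


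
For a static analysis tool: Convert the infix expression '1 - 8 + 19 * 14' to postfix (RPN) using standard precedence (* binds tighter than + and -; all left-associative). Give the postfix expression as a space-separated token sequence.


Applying the shunting-yard algorithm:
  Operand 1 -> output
  Push '-' onto operator stack -> op-stack: [-]
  Operand 8 -> output
  See '+' (prec 1); top '-' (prec 1) >= it -> pop '-' to output
  Push '+' onto operator stack -> op-stack: [+]
  Operand 19 -> output
  Push '*' onto operator stack -> op-stack: [+, *]
  Operand 14 -> output
  End of input: pop '*' to output
  End of input: pop '+' to output
Postfix result: 1 8 - 19 14 * +

1 8 - 19 14 * +


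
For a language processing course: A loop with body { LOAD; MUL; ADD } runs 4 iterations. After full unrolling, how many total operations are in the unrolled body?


Loop body operations: LOAD, MUL, ADD (3 ops per iteration)
Unrolling 4 iterations:
  Iteration 1: LOAD, MUL, ADD (3 ops)
  Iteration 2: LOAD, MUL, ADD (3 ops)
  Iteration 3: LOAD, MUL, ADD (3 ops)
  Iteration 4: LOAD, MUL, ADD (3 ops)
Total: 4 iterations * 3 ops/iter = 12 operations

12


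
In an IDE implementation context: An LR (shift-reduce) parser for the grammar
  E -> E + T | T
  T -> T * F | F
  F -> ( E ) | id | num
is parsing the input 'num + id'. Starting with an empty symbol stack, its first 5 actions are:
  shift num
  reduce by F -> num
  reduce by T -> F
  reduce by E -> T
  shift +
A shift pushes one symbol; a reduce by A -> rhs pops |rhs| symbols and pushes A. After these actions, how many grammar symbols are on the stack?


Tracking the symbol stack through each action:
  Action 1: shift 'num' : push -> stack = [num] (size 1)
  Action 2: reduce by F -> num : pop 1, push F -> stack = [F] (size 1)
  Action 3: reduce by T -> F : pop 1, push T -> stack = [T] (size 1)
  Action 4: reduce by E -> T : pop 1, push E -> stack = [E] (size 1)
  Action 5: shift '+' : push -> stack = [E, +] (size 2)
Final stack size: 2

2


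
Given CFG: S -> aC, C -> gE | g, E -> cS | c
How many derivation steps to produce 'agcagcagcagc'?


Grammar: S -> aC, C -> gE | g, E -> cS | c
Deriving 'agcagcagcagc':
Step 1: S -> aC => aC
Step 2: C -> gE => agE
Step 3: E -> cS => agcS
Step 4: S -> aC => agcaC
Step 5: C -> gE => agcagE
Step 6: E -> cS => agcagcS
Step 7: S -> aC => agcagcaC
Step 8: C -> gE => agcagcagE
Step 9: E -> cS => agcagcagcS
Step 10: S -> aC => agcagcagcaC
Step 11: C -> gE => agcagcagcagE
Step 12: E -> c => agcagcagcagc
Total derivation steps: 12

12
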